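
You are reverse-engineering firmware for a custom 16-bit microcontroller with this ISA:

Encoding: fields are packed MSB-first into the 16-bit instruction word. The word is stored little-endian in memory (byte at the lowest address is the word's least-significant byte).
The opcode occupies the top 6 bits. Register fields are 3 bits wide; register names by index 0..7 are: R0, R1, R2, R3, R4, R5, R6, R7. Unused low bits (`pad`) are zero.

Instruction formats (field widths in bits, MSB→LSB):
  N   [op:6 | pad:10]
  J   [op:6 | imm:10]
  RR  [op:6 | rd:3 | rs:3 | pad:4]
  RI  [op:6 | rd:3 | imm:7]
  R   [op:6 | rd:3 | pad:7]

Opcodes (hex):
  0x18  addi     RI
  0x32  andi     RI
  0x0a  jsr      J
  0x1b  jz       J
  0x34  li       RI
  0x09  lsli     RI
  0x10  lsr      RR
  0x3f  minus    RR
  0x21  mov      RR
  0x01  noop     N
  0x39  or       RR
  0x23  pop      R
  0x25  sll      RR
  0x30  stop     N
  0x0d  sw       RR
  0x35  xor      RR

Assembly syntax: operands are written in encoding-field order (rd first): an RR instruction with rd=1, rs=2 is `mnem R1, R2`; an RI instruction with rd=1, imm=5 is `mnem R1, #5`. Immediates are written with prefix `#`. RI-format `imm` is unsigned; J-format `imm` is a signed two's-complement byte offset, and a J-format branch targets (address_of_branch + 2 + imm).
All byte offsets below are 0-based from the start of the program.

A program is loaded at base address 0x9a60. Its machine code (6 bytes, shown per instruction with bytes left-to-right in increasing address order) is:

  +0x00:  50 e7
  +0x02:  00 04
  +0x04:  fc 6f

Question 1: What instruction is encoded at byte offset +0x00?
+0x00: 50 e7 ⇒ word 0xe750 (little)
  opcode bits[15:10]=0x39: or/RR
  [9:7] rd=6 = R6
  [6:4] rs=5 = R5

or R6, R5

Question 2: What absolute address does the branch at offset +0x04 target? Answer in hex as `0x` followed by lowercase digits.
0x9a62

+0x04: fc 6f ⇒ word 0x6ffc (little)
  opcode bits[15:10]=0x1b: jz/J
  [9:0] imm=1020 (s10→-4) = #-4
  target = base 0x9a60 + off 0x04 + 2 + imm -4 = 0x9a62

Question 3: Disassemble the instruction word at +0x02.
@+02  little-endian(00 04) = 0x0400
  top 6b → 0x1 → noop [N]

noop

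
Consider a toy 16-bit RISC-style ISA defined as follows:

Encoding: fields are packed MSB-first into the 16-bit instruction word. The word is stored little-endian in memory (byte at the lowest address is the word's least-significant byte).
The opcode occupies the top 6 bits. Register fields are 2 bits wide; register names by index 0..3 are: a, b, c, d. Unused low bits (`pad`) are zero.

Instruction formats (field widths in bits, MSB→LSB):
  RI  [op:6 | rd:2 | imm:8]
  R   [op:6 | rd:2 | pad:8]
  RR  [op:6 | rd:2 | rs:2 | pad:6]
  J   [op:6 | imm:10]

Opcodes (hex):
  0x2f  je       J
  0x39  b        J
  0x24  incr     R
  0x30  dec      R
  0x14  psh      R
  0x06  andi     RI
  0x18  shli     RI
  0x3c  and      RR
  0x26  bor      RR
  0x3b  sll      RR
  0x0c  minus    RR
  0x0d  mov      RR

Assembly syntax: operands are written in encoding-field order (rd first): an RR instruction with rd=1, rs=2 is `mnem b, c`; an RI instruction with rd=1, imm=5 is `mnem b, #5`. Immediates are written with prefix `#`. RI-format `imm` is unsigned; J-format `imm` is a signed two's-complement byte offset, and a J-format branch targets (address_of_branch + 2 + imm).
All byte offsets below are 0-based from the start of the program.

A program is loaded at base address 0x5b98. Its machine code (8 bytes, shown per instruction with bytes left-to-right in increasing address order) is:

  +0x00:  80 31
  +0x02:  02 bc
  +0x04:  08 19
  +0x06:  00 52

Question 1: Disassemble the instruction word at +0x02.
@+02  little-endian(02 bc) = 0xbc02
  top 6b → 0x2f → je [J]
  imm@[9:0]=0x2 ⇒ #2

je #2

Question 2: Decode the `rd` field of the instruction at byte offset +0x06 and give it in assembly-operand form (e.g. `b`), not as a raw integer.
c

@+06  little-endian(00 52) = 0x5200
  top 6b → 0x14 → psh [R]
  rd@[9:8]=0x2 ⇒ c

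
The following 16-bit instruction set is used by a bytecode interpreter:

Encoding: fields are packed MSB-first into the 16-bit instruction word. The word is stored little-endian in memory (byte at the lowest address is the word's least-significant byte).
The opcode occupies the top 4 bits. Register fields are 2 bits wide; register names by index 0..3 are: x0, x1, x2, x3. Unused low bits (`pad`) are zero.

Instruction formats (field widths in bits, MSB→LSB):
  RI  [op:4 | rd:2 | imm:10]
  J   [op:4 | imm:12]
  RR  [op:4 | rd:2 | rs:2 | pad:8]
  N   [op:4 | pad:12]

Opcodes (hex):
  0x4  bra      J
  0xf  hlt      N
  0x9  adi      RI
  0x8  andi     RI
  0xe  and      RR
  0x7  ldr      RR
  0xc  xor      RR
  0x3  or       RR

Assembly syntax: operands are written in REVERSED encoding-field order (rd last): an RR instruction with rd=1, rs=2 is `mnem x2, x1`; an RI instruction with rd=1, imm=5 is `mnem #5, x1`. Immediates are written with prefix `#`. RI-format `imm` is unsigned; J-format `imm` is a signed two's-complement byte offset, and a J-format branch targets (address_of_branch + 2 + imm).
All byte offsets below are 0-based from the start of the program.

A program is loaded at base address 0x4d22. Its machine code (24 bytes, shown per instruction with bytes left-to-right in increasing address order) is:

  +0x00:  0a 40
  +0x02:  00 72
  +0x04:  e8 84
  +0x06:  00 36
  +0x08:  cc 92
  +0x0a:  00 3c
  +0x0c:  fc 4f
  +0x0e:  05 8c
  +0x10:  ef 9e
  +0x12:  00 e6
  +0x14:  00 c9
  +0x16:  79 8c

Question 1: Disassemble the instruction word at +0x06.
or x2, x1

+0x06: 00 36 ⇒ word 0x3600 (little)
  opcode bits[15:12]=0x3: or/RR
  [11:10] rd=1 = x1
  [9:8] rs=2 = x2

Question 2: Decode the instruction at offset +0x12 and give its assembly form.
@+12  little-endian(00 e6) = 0xe600
  top 4b → 0xe → and [RR]
  [11:10] rd=1 = x1
  [9:8] rs=2 = x2

and x2, x1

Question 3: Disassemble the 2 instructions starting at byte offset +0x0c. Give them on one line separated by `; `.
+0x0c: fc 4f ⇒ word 0x4ffc (little)
  op=0x4ffc>>12=0x4 ⇒ bra (J)
  imm: (w>>0)&0xfff=0xffc (s12→-4) → #-4
+0x0e: 05 8c ⇒ word 0x8c05 (little)
  op=0x8c05>>12=0x8 ⇒ andi (RI)
  rd: (w>>10)&0x3=0x3 → x3
  imm: (w>>0)&0x3ff=0x5 → #5

bra #-4; andi #5, x3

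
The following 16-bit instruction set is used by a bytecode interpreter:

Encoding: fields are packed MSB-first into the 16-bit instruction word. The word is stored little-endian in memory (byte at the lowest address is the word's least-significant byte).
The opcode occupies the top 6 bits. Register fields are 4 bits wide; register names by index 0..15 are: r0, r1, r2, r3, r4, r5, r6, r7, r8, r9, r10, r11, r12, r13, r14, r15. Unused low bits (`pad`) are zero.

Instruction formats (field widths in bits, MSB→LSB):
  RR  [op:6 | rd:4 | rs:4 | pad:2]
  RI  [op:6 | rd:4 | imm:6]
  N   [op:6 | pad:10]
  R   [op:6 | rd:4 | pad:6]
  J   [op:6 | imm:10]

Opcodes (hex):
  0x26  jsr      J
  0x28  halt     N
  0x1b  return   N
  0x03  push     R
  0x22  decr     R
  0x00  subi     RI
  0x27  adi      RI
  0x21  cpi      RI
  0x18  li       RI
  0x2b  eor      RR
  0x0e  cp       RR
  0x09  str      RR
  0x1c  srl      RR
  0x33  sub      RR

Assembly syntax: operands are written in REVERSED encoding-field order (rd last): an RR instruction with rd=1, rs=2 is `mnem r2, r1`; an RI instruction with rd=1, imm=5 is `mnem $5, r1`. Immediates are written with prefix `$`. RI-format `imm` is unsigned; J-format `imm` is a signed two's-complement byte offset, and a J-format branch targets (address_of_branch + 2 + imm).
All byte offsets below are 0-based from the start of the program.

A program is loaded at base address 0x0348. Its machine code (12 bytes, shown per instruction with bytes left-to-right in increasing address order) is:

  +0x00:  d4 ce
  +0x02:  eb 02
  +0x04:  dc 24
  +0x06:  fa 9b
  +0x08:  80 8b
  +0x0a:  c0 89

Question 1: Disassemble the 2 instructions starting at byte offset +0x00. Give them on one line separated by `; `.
sub r5, r11; subi $43, r11

+0x00: d4 ce ⇒ word 0xced4 (little)
  opcode bits[15:10]=0x33: sub/RR
  rd@[9:6]=0xb ⇒ r11
  rs@[5:2]=0x5 ⇒ r5
+0x02: eb 02 ⇒ word 0x02eb (little)
  opcode bits[15:10]=0x0: subi/RI
  rd@[9:6]=0xb ⇒ r11
  imm@[5:0]=0x2b ⇒ $43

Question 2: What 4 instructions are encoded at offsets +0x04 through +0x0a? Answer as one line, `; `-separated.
str r7, r3; jsr $-6; decr r14; decr r7

+0x04: dc 24 ⇒ word 0x24dc (little)
  opcode bits[15:10]=0x9: str/RR
  [9:6] rd=3 = r3
  [5:2] rs=7 = r7
+0x06: fa 9b ⇒ word 0x9bfa (little)
  opcode bits[15:10]=0x26: jsr/J
  [9:0] imm=1018 (s10→-6) = $-6
+0x08: 80 8b ⇒ word 0x8b80 (little)
  opcode bits[15:10]=0x22: decr/R
  [9:6] rd=14 = r14
+0x0a: c0 89 ⇒ word 0x89c0 (little)
  opcode bits[15:10]=0x22: decr/R
  [9:6] rd=7 = r7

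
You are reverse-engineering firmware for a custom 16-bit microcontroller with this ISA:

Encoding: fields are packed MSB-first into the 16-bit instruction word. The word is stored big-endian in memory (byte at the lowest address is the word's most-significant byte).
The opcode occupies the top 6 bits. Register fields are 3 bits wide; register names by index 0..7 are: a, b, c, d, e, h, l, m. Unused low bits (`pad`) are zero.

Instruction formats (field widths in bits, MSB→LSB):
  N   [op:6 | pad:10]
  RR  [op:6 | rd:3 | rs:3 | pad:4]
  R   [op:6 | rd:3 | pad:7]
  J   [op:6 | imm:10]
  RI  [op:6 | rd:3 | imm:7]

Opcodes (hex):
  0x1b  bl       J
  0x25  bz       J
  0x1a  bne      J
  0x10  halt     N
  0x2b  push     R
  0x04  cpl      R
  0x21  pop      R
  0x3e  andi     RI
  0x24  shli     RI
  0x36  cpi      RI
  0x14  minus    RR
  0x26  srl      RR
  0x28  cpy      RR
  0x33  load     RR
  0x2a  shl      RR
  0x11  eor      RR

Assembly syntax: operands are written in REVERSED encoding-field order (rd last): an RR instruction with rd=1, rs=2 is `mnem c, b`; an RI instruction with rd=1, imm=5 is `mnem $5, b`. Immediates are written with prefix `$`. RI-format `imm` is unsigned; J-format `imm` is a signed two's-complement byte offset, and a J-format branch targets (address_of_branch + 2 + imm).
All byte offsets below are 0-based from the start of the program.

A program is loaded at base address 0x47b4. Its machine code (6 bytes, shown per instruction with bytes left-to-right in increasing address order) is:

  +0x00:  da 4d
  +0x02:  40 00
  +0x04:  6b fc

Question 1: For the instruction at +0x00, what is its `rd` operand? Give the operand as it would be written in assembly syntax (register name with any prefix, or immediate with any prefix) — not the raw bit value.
e

+0x00: da 4d ⇒ word 0xda4d (big)
  op=0xda4d>>10=0x36 ⇒ cpi (RI)
  rd: (w>>7)&0x7=0x4 → e
  imm: (w>>0)&0x7f=0x4d → $77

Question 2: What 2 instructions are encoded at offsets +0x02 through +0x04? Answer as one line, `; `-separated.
[02] 40 00 → 0x4000
  opcode bits[15:10]=0x10: halt/N
[04] 6b fc → 0x6bfc
  opcode bits[15:10]=0x1a: bne/J
  imm@[9:0]=0x3fc (s10→-4) ⇒ $-4

halt; bne $-4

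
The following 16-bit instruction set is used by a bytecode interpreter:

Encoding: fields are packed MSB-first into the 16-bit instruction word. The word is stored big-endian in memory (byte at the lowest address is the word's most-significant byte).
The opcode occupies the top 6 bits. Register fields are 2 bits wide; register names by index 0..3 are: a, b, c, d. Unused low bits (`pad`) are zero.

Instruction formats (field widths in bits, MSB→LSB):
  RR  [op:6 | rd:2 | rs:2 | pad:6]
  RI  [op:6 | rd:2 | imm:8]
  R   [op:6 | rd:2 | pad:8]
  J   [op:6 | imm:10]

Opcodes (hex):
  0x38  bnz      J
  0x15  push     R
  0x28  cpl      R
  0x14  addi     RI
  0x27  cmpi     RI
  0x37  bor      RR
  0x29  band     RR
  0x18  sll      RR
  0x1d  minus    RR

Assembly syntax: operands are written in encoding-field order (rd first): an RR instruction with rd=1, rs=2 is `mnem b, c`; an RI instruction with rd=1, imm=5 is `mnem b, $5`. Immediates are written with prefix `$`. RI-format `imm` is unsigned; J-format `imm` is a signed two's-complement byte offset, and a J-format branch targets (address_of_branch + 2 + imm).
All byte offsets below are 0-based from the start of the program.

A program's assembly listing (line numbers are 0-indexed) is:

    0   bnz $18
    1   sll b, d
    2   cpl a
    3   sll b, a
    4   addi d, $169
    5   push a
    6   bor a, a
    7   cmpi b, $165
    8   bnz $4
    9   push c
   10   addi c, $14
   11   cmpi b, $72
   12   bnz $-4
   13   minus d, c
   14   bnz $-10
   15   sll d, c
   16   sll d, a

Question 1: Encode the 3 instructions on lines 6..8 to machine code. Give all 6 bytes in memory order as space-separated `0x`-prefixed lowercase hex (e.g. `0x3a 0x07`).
0xdc 0x00 0x9d 0xa5 0xe0 0x04

L6: bor op=0x37:6|rd=0:2|rs=0:2|pad=0:6 ⇒ 0xdc00 ⇒ big dc 00
L7: cmpi op=0x27:6|rd=1:2|imm=165:8 ⇒ 0x9da5 ⇒ big 9d a5
L8: bnz op=0x38:6|imm=4:10 ⇒ 0xe004 ⇒ big e0 04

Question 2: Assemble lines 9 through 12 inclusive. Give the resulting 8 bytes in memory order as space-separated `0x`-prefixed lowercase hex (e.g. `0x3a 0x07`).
0x56 0x00 0x52 0x0e 0x9d 0x48 0xe3 0xfc

line 9 (push): pack op=0x15:6|rd=2:2|pad=0:8 = 0x5600; big→ 56 00
line 10 (addi): pack op=0x14:6|rd=2:2|imm=14:8 = 0x520e; big→ 52 0e
line 11 (cmpi): pack op=0x27:6|rd=1:2|imm=72:8 = 0x9d48; big→ 9d 48
line 12 (bnz): pack op=0x38:6|imm=-4:10 = 0xe3fc; big→ e3 fc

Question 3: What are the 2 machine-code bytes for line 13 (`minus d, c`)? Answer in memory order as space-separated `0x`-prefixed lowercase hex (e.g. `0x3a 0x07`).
0x77 0x80

13. minus fields op=0x1d:6|rd=3:2|rs=2:2|pad=0:6 → word 7780h → 77 80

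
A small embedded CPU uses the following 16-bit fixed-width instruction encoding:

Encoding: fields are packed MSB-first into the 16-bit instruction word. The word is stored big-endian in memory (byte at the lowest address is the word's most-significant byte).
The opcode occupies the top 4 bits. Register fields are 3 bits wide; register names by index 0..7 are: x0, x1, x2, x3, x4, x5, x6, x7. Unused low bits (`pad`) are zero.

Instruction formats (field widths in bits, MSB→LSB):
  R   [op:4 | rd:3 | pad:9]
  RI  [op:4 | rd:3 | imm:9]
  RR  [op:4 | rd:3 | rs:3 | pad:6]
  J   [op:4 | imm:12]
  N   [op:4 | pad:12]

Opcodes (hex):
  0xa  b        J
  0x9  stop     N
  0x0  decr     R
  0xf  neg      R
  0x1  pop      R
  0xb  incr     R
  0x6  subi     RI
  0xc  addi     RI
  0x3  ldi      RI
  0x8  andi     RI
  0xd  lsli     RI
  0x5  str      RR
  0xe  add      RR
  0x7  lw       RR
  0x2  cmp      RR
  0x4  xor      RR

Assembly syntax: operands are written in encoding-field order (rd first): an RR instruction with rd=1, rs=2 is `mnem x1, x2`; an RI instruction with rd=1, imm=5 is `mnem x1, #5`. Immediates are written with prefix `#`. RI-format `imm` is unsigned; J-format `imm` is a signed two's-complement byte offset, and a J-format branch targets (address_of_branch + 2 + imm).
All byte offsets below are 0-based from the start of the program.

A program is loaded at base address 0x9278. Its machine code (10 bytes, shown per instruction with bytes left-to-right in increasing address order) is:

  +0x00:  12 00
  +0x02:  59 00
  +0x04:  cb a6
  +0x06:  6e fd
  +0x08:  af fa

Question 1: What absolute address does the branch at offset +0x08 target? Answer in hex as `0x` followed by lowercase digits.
[08] af fa → 0xaffa
  op=0xaffa>>12=0xa ⇒ b (J)
  imm@[11:0]=0xffa (s12→-6) ⇒ #-6
  target = base 0x9278 + off 0x08 + 2 + imm -6 = 0x927c

0x927c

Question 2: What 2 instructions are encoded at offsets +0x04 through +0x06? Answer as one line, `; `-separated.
off 0x04: read cb a6 as big → 0xcba6
  top 4b → 0xc → addi [RI]
  rd: (w>>9)&0x7=0x5 → x5
  imm: (w>>0)&0x1ff=0x1a6 → #422
off 0x06: read 6e fd as big → 0x6efd
  top 4b → 0x6 → subi [RI]
  rd: (w>>9)&0x7=0x7 → x7
  imm: (w>>0)&0x1ff=0xfd → #253

addi x5, #422; subi x7, #253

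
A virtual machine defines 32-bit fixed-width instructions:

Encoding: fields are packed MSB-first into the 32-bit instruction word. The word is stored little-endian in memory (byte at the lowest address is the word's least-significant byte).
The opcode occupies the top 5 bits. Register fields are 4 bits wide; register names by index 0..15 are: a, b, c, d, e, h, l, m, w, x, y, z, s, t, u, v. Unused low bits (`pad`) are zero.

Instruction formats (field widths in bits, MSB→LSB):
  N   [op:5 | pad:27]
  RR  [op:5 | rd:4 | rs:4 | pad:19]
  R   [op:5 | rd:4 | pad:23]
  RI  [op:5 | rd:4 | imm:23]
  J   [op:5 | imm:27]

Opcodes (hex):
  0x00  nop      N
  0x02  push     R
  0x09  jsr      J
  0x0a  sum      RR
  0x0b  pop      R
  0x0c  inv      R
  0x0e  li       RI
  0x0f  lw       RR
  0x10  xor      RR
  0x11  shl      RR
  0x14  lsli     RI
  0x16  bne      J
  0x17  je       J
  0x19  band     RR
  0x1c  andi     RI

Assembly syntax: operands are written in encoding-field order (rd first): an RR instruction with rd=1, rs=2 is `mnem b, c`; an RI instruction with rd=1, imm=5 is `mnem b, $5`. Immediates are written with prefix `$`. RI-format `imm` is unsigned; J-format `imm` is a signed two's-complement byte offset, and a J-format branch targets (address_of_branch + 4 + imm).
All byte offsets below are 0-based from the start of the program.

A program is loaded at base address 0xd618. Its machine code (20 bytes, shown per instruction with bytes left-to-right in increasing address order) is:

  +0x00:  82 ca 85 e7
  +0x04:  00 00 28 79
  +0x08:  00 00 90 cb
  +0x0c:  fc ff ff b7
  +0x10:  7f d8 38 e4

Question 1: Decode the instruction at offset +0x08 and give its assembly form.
band m, c

[08] 00 00 90 cb → 0xcb900000
  top 5b → 0x19 → band [RR]
  rd@[26:23]=0x7 ⇒ m
  rs@[22:19]=0x2 ⇒ c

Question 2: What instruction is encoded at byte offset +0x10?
+0x10: 7f d8 38 e4 ⇒ word 0xe438d87f (little)
  op=0xe438d87f>>27=0x1c ⇒ andi (RI)
  rd@[26:23]=0x8 ⇒ w
  imm@[22:0]=0x38d87f ⇒ $3725439

andi w, $3725439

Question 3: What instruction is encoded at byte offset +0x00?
[00] 82 ca 85 e7 → 0xe785ca82
  top 5b → 0x1c → andi [RI]
  rd: (w>>23)&0xf=0xf → v
  imm: (w>>0)&0x7fffff=0x5ca82 → $379522

andi v, $379522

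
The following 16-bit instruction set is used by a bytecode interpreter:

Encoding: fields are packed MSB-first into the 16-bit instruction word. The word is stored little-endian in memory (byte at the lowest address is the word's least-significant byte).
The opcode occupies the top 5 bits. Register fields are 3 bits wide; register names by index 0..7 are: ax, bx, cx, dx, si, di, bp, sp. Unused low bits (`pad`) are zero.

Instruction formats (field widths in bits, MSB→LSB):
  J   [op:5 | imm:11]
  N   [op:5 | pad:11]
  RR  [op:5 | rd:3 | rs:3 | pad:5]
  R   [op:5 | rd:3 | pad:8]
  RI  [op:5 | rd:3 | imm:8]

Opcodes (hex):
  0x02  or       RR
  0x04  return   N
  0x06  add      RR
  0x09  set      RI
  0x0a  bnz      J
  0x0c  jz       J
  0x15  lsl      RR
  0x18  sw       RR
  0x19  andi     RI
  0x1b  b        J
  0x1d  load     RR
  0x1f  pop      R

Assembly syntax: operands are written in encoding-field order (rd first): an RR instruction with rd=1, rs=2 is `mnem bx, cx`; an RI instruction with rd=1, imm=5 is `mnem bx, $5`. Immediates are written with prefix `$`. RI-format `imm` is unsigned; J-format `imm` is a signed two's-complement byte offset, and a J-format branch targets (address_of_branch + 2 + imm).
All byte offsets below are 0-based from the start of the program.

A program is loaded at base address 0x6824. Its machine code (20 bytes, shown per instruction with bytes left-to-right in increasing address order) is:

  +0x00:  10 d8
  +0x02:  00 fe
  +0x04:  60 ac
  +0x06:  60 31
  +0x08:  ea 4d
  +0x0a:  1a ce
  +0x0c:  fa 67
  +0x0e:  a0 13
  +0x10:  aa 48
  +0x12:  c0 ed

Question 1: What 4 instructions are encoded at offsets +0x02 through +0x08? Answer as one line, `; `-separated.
[02] 00 fe → 0xfe00
  op=0xfe00>>11=0x1f ⇒ pop (R)
  [10:8] rd=6 = bp
[04] 60 ac → 0xac60
  op=0xac60>>11=0x15 ⇒ lsl (RR)
  [10:8] rd=4 = si
  [7:5] rs=3 = dx
[06] 60 31 → 0x3160
  op=0x3160>>11=0x6 ⇒ add (RR)
  [10:8] rd=1 = bx
  [7:5] rs=3 = dx
[08] ea 4d → 0x4dea
  op=0x4dea>>11=0x9 ⇒ set (RI)
  [10:8] rd=5 = di
  [7:0] imm=234 = $234

pop bp; lsl si, dx; add bx, dx; set di, $234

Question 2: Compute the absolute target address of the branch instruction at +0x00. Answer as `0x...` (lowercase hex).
+0x00: 10 d8 ⇒ word 0xd810 (little)
  op=0xd810>>11=0x1b ⇒ b (J)
  imm: (w>>0)&0x7ff=0x10 → $16
  target = base 0x6824 + off 0x00 + 2 + imm 16 = 0x6836

0x6836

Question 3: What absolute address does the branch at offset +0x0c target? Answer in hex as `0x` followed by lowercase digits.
+0x0c: fa 67 ⇒ word 0x67fa (little)
  op=0x67fa>>11=0xc ⇒ jz (J)
  imm: (w>>0)&0x7ff=0x7fa (s11→-6) → $-6
  target = base 0x6824 + off 0x0c + 2 + imm -6 = 0x682c

0x682c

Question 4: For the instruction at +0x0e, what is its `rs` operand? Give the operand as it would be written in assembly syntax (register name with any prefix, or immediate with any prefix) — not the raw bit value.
di

[0e] a0 13 → 0x13a0
  top 5b → 0x2 → or [RR]
  rd@[10:8]=0x3 ⇒ dx
  rs@[7:5]=0x5 ⇒ di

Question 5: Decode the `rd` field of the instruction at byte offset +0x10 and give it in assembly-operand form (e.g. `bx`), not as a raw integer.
ax

+0x10: aa 48 ⇒ word 0x48aa (little)
  top 5b → 0x9 → set [RI]
  rd@[10:8]=0x0 ⇒ ax
  imm@[7:0]=0xaa ⇒ $170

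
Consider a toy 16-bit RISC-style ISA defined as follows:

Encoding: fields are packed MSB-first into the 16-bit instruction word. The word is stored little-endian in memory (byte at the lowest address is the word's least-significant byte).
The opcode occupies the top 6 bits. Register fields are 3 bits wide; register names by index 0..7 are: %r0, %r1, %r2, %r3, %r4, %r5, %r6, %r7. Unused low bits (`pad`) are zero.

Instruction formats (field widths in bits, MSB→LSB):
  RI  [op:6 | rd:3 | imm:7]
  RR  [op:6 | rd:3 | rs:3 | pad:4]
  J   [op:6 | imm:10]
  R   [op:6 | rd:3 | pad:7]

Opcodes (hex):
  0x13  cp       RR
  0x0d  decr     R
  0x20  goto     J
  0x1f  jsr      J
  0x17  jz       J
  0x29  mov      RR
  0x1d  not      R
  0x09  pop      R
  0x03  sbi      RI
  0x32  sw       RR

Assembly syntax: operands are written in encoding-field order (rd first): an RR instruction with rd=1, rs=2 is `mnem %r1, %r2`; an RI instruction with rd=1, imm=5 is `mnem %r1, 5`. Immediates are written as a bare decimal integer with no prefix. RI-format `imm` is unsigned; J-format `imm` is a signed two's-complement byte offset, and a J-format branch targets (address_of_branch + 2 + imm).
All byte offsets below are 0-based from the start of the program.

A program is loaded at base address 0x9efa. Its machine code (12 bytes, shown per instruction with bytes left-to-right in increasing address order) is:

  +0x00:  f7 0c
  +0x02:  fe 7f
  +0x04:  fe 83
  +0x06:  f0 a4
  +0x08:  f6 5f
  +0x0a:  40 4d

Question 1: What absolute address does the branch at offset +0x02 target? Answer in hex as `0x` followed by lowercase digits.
0x9efc

off 0x02: read fe 7f as little → 0x7ffe
  opcode bits[15:10]=0x1f: jsr/J
  [9:0] imm=1022 (s10→-2) = -2
  target = base 0x9efa + off 0x02 + 2 + imm -2 = 0x9efc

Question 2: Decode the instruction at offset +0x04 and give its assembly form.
goto -2

+0x04: fe 83 ⇒ word 0x83fe (little)
  opcode bits[15:10]=0x20: goto/J
  imm: (w>>0)&0x3ff=0x3fe (s10→-2) → -2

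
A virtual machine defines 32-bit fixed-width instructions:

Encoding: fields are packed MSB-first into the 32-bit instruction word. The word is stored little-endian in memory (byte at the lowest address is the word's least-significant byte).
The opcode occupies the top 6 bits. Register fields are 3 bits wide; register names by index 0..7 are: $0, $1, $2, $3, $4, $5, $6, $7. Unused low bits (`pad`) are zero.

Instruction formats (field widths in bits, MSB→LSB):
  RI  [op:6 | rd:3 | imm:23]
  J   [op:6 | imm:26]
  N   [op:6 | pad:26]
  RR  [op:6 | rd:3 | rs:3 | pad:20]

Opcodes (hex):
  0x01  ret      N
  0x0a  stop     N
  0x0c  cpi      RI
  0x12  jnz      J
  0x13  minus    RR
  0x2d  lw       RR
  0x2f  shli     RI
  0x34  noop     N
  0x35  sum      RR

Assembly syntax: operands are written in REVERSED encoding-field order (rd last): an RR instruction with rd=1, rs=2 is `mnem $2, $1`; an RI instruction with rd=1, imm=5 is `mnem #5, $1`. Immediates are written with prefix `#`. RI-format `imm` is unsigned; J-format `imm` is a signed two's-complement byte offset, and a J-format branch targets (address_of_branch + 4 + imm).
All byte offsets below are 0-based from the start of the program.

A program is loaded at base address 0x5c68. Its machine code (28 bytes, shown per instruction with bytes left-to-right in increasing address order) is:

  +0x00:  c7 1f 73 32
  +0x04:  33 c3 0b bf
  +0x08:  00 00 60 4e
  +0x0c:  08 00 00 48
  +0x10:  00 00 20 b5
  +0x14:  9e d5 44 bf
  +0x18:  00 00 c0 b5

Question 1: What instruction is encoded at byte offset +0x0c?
jnz #8

+0x0c: 08 00 00 48 ⇒ word 0x48000008 (little)
  opcode bits[31:26]=0x12: jnz/J
  [25:0] imm=8 = #8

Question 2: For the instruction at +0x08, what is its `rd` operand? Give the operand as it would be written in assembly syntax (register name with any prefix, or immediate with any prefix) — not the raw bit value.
@+08  little-endian(00 00 60 4e) = 0x4e600000
  opcode bits[31:26]=0x13: minus/RR
  [25:23] rd=4 = $4
  [22:20] rs=6 = $6

$4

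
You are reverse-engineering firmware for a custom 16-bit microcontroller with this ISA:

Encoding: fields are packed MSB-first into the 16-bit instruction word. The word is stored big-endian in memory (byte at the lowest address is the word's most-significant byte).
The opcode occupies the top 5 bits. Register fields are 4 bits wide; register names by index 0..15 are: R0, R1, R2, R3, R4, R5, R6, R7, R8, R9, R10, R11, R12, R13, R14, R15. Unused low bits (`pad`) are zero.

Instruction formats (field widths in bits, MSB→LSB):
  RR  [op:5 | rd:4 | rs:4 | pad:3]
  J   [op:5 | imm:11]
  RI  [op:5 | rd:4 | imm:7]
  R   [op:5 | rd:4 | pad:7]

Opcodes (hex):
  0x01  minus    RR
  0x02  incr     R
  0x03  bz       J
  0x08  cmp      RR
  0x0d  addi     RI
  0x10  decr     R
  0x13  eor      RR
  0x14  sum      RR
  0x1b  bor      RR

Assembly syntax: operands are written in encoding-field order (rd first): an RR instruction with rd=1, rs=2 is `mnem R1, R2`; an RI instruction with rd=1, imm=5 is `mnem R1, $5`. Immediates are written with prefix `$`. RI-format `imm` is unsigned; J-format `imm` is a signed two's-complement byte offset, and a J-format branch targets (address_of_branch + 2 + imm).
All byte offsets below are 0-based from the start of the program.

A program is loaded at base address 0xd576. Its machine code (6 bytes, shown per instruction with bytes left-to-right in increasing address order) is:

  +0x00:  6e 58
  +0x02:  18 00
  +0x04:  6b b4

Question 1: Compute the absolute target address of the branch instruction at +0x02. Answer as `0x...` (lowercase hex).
@+02  big-endian(18 00) = 0x1800
  opcode bits[15:11]=0x3: bz/J
  imm@[10:0]=0x0 ⇒ $0
  target = base 0xd576 + off 0x02 + 2 + imm 0 = 0xd57a

0xd57a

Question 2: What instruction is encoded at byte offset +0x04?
addi R7, $52

+0x04: 6b b4 ⇒ word 0x6bb4 (big)
  op=0x6bb4>>11=0xd ⇒ addi (RI)
  rd: (w>>7)&0xf=0x7 → R7
  imm: (w>>0)&0x7f=0x34 → $52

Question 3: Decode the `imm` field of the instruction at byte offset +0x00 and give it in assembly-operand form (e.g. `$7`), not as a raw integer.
$88

@+00  big-endian(6e 58) = 0x6e58
  top 5b → 0xd → addi [RI]
  rd: (w>>7)&0xf=0xc → R12
  imm: (w>>0)&0x7f=0x58 → $88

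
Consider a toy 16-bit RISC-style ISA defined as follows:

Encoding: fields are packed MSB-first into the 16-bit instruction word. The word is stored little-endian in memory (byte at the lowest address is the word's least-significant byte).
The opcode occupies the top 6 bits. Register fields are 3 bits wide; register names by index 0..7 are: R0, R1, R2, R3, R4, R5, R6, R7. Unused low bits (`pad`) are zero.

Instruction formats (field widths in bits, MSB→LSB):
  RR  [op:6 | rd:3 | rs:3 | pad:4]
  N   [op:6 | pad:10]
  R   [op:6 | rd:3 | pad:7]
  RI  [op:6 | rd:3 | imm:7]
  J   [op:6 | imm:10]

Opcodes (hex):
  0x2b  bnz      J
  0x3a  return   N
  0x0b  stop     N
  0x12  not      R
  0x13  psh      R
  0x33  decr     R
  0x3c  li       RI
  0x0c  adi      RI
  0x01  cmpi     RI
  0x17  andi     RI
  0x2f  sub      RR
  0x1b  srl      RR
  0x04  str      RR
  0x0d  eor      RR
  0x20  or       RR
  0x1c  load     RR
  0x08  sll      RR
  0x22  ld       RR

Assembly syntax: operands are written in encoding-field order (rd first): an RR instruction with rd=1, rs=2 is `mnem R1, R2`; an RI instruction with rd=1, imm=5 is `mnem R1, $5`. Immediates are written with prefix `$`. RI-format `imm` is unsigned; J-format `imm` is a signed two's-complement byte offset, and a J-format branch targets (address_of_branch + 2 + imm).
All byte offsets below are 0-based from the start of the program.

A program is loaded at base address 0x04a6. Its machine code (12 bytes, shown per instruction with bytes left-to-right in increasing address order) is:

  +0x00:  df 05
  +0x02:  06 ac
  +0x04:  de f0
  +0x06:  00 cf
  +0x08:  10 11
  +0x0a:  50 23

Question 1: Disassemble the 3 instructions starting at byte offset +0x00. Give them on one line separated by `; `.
cmpi R3, $95; bnz $6; li R1, $94

[00] df 05 → 0x05df
  opcode bits[15:10]=0x1: cmpi/RI
  rd@[9:7]=0x3 ⇒ R3
  imm@[6:0]=0x5f ⇒ $95
[02] 06 ac → 0xac06
  opcode bits[15:10]=0x2b: bnz/J
  imm@[9:0]=0x6 ⇒ $6
[04] de f0 → 0xf0de
  opcode bits[15:10]=0x3c: li/RI
  rd@[9:7]=0x1 ⇒ R1
  imm@[6:0]=0x5e ⇒ $94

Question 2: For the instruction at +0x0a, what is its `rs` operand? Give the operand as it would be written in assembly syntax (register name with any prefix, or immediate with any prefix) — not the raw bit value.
+0x0a: 50 23 ⇒ word 0x2350 (little)
  top 6b → 0x8 → sll [RR]
  [9:7] rd=6 = R6
  [6:4] rs=5 = R5

R5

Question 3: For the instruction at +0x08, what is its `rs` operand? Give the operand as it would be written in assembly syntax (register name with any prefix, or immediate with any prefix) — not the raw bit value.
R1

[08] 10 11 → 0x1110
  opcode bits[15:10]=0x4: str/RR
  rd: (w>>7)&0x7=0x2 → R2
  rs: (w>>4)&0x7=0x1 → R1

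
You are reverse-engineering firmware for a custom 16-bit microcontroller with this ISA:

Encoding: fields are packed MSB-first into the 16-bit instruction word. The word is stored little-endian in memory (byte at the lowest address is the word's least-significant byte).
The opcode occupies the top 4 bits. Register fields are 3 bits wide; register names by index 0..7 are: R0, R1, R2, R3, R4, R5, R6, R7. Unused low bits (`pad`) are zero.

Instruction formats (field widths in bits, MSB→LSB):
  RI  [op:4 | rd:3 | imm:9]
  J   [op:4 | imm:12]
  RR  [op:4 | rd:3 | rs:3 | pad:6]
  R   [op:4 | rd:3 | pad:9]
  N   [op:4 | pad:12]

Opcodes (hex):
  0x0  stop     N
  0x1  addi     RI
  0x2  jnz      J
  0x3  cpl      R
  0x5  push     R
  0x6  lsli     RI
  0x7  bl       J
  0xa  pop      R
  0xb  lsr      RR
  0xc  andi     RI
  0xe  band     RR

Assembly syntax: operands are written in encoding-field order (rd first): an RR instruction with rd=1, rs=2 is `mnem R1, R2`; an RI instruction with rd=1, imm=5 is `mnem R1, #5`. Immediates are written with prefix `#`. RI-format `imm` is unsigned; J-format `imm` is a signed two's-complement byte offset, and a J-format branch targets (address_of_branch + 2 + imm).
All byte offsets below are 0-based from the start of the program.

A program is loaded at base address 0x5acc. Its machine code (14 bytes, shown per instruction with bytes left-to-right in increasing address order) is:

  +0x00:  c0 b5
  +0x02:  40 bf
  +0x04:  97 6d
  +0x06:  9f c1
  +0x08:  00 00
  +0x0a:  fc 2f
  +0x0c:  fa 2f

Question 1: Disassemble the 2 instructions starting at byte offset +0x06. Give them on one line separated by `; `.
off 0x06: read 9f c1 as little → 0xc19f
  top 4b → 0xc → andi [RI]
  [11:9] rd=0 = R0
  [8:0] imm=415 = #415
off 0x08: read 00 00 as little → 0x0000
  top 4b → 0x0 → stop [N]

andi R0, #415; stop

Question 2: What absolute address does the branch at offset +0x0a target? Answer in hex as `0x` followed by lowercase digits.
off 0x0a: read fc 2f as little → 0x2ffc
  top 4b → 0x2 → jnz [J]
  [11:0] imm=4092 (s12→-4) = #-4
  target = base 0x5acc + off 0x0a + 2 + imm -4 = 0x5ad4

0x5ad4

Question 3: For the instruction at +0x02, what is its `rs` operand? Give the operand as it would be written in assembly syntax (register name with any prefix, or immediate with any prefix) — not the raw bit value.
R5

off 0x02: read 40 bf as little → 0xbf40
  op=0xbf40>>12=0xb ⇒ lsr (RR)
  rd@[11:9]=0x7 ⇒ R7
  rs@[8:6]=0x5 ⇒ R5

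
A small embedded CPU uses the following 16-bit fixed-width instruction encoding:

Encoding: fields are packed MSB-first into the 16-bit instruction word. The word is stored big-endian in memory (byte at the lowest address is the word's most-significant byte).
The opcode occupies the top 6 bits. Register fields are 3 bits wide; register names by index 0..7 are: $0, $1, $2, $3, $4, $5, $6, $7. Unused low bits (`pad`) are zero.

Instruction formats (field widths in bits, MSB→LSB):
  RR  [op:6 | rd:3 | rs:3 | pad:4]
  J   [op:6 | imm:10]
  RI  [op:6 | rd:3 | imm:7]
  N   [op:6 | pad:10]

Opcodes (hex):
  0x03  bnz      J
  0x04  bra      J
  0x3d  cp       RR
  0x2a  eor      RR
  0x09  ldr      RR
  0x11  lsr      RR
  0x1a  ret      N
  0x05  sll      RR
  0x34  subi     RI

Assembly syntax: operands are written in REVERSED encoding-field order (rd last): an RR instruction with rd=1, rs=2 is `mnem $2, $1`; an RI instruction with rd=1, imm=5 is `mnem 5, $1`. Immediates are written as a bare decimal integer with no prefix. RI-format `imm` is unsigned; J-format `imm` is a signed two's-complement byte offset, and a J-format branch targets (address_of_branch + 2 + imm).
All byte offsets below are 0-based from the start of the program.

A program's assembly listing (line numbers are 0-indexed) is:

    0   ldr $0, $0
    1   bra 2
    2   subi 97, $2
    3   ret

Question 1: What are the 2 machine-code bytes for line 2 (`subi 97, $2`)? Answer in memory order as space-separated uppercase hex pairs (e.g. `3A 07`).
D1 61

L2: subi op=0x34:6|rd=2:3|imm=97:7 ⇒ 0xd161 ⇒ big d1 61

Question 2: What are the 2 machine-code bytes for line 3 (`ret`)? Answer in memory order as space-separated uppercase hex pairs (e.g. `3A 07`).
3. ret fields op=0x1a:6|pad=0:10 → word 6800h → 68 00

68 00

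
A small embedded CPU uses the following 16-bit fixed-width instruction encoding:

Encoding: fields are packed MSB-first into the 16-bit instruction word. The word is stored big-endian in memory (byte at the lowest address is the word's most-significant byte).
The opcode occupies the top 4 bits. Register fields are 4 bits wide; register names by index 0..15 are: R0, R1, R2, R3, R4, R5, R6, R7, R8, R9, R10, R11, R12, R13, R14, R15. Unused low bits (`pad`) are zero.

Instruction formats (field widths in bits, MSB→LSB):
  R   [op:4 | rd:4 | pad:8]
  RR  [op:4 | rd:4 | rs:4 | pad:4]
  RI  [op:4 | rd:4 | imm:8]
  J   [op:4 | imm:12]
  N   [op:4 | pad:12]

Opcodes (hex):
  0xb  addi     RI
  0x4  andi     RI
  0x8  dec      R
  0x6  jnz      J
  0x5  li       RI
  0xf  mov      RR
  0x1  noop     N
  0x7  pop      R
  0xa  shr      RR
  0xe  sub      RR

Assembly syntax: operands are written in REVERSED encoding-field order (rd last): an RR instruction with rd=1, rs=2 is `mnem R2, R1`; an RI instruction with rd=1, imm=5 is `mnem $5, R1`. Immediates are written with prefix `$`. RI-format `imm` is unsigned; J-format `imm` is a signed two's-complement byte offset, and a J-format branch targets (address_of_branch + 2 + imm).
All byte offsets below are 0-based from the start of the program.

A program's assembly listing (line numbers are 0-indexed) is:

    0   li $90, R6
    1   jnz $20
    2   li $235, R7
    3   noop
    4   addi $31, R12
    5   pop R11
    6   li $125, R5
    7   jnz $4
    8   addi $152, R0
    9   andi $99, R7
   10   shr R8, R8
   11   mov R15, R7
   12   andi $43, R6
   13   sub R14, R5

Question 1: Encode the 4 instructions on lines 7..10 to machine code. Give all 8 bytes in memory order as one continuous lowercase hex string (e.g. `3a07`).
L7: jnz op=0x6:4|imm=4:12 ⇒ 0x6004 ⇒ big 60 04
L8: addi op=0xb:4|rd=0:4|imm=152:8 ⇒ 0xb098 ⇒ big b0 98
L9: andi op=0x4:4|rd=7:4|imm=99:8 ⇒ 0x4763 ⇒ big 47 63
L10: shr op=0xa:4|rd=8:4|rs=8:4|pad=0:4 ⇒ 0xa880 ⇒ big a8 80

6004b0984763a880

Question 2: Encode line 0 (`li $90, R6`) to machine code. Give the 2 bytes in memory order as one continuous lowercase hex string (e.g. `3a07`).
565a

0. li fields op=0x5:4|rd=6:4|imm=90:8 → word 565ah → 56 5a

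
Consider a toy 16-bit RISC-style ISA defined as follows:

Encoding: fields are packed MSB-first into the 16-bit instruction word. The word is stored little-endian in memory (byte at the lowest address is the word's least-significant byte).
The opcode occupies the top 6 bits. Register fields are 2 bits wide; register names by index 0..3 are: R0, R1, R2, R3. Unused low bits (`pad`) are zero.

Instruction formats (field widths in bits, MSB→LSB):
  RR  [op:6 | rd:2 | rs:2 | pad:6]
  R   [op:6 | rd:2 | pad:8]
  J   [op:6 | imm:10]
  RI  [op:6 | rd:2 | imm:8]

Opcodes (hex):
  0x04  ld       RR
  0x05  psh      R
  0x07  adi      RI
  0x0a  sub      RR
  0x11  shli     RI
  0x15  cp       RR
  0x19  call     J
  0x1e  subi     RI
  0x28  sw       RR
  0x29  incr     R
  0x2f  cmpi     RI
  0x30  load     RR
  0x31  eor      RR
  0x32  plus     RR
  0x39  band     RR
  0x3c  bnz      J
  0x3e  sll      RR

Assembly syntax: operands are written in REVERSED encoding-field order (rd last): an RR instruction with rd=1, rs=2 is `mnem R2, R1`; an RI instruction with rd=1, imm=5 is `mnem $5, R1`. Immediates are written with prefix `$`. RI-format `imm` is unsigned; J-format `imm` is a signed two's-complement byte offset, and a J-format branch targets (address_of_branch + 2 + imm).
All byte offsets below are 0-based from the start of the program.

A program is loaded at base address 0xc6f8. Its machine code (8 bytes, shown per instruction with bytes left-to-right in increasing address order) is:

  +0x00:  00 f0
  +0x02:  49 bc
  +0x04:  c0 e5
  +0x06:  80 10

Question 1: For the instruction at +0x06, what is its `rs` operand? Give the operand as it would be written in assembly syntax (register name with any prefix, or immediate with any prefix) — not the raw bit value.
R2

@+06  little-endian(80 10) = 0x1080
  op=0x1080>>10=0x4 ⇒ ld (RR)
  rd: (w>>8)&0x3=0x0 → R0
  rs: (w>>6)&0x3=0x2 → R2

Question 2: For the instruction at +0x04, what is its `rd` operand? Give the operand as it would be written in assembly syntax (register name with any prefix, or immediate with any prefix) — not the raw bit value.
@+04  little-endian(c0 e5) = 0xe5c0
  op=0xe5c0>>10=0x39 ⇒ band (RR)
  rd@[9:8]=0x1 ⇒ R1
  rs@[7:6]=0x3 ⇒ R3

R1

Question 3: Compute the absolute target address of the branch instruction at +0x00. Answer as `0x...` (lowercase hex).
+0x00: 00 f0 ⇒ word 0xf000 (little)
  top 6b → 0x3c → bnz [J]
  imm@[9:0]=0x0 ⇒ $0
  target = base 0xc6f8 + off 0x00 + 2 + imm 0 = 0xc6fa

0xc6fa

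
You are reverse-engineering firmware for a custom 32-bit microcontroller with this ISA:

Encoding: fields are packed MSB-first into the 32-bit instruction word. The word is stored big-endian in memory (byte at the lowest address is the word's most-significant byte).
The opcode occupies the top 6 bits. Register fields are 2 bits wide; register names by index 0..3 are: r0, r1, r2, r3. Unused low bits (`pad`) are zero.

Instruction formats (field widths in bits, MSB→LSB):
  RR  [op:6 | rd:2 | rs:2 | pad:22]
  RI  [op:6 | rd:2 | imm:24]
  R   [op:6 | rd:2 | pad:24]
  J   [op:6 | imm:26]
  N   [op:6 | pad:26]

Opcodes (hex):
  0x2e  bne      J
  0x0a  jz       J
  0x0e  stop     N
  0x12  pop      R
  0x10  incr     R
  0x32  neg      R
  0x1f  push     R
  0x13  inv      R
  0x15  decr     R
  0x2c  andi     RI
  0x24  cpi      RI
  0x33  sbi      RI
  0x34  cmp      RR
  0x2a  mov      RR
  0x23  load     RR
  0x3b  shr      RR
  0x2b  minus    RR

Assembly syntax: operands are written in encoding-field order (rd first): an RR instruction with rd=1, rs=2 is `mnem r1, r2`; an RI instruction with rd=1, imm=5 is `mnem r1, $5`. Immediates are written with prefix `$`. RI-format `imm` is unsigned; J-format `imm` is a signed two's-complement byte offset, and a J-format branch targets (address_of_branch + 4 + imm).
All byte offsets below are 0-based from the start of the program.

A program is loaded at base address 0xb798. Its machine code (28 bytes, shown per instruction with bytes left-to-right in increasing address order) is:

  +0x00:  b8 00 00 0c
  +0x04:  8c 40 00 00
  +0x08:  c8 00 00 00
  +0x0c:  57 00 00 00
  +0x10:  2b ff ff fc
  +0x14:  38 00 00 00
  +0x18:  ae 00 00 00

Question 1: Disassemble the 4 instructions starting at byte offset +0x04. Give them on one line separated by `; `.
@+04  big-endian(8c 40 00 00) = 0x8c400000
  opcode bits[31:26]=0x23: load/RR
  rd@[25:24]=0x0 ⇒ r0
  rs@[23:22]=0x1 ⇒ r1
@+08  big-endian(c8 00 00 00) = 0xc8000000
  opcode bits[31:26]=0x32: neg/R
  rd@[25:24]=0x0 ⇒ r0
@+0c  big-endian(57 00 00 00) = 0x57000000
  opcode bits[31:26]=0x15: decr/R
  rd@[25:24]=0x3 ⇒ r3
@+10  big-endian(2b ff ff fc) = 0x2bfffffc
  opcode bits[31:26]=0xa: jz/J
  imm@[25:0]=0x3fffffc (s26→-4) ⇒ $-4

load r0, r1; neg r0; decr r3; jz $-4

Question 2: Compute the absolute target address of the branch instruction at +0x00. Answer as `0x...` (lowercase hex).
@+00  big-endian(b8 00 00 0c) = 0xb800000c
  top 6b → 0x2e → bne [J]
  imm@[25:0]=0xc ⇒ $12
  target = base 0xb798 + off 0x00 + 4 + imm 12 = 0xb7a8

0xb7a8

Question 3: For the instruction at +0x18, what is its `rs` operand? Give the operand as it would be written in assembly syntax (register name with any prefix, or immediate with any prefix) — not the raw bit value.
off 0x18: read ae 00 00 00 as big → 0xae000000
  top 6b → 0x2b → minus [RR]
  [25:24] rd=2 = r2
  [23:22] rs=0 = r0

r0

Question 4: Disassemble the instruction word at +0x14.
stop

[14] 38 00 00 00 → 0x38000000
  top 6b → 0xe → stop [N]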